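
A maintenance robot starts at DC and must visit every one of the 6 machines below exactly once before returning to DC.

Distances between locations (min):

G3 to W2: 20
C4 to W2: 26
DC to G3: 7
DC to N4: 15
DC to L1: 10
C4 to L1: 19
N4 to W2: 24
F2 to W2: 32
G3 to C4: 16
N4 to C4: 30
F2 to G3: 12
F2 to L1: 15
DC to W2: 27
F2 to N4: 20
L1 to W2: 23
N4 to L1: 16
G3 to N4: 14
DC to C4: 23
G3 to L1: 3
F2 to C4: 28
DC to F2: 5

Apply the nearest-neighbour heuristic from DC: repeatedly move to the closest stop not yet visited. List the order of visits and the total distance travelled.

At DC the remaining stops are F2 5, G3 7, L1 10, N4 15, C4 23, W2 27; go to F2.
At F2 the remaining stops are G3 12, L1 15, N4 20, C4 28, W2 32; go to G3.
At G3 the remaining stops are L1 3, N4 14, C4 16, W2 20; go to L1.
At L1 the remaining stops are N4 16, C4 19, W2 23; go to N4.
At N4 the remaining stops are W2 24, C4 30; go to W2.
At W2 the remaining stops are C4 26; go to C4.
Return C4→DC: 23.
Total = 5 + 12 + 3 + 16 + 24 + 26 + 23 = 109.

109 min along DC → F2 → G3 → L1 → N4 → W2 → C4 → DC.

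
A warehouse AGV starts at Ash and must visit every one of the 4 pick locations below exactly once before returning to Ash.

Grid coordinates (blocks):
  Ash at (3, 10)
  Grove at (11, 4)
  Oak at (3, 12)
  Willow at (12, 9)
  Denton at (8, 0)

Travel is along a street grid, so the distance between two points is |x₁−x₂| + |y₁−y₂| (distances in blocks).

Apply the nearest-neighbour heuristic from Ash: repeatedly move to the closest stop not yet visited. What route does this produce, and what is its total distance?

At Ash the remaining stops are Oak 2, Willow 10, Grove 14, Denton 15; go to Oak.
At Oak the remaining stops are Willow 12, Grove 16, Denton 17; go to Willow.
At Willow the remaining stops are Grove 6, Denton 13; go to Grove.
At Grove the remaining stops are Denton 7; go to Denton.
Return Denton→Ash: 15.
Total = 2 + 12 + 6 + 7 + 15 = 42.

42 blocks along Ash → Oak → Willow → Grove → Denton → Ash.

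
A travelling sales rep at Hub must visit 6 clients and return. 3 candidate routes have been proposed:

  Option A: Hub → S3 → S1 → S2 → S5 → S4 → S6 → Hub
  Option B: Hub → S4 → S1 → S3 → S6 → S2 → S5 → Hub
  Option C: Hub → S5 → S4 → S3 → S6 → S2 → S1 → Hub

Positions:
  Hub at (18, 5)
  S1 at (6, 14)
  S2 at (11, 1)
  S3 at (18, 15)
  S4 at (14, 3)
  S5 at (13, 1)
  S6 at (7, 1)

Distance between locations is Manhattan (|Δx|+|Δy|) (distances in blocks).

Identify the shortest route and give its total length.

Option A: 10 + 13 + 18 + 2 + 3 + 9 + 15 = 70
Option B: 6 + 19 + 13 + 25 + 4 + 2 + 9 = 78
Option C: 9 + 3 + 16 + 25 + 4 + 18 + 21 = 96

70 blocks — Option A is the shortest.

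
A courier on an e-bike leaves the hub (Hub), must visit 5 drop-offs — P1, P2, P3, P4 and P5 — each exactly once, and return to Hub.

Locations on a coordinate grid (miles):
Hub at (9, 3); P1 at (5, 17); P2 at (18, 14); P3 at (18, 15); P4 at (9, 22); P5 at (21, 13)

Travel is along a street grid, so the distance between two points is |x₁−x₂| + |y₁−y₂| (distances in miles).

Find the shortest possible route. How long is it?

70 miles — the shortest possible round trip.

With 5 stops there are 5!/2 = 60 distinct round trips (a route and its reverse cost the same).
Hub→P1→P2→P3→P4→P5→Hub: 18+16+1+16+21+22 = 94
Hub→P1→P2→P3→P5→P4→Hub: 18+16+1+5+21+19 = 80
Hub→P1→P2→P4→P3→P5→Hub: 18+16+17+16+5+22 = 94
Hub→P1→P2→P4→P5→P3→Hub: 18+16+17+21+5+21 = 98
Hub→P1→P2→P5→P3→P4→Hub: 18+16+4+5+16+19 = 78
Hub→P1→P2→P5→P4→P3→Hub: 18+16+4+21+16+21 = 96
Hub→P1→P3→P2→P4→P5→Hub: 18+15+1+17+21+22 = 94
Hub→P1→P3→P2→P5→P4→Hub: 18+15+1+4+21+19 = 78
Hub→P1→P3→P4→P2→P5→Hub: 18+15+16+17+4+22 = 92
Hub→P1→P3→P4→P5→P2→Hub: 18+15+16+21+4+20 = 94
Hub→P1→P3→P5→P2→P4→Hub: 18+15+5+4+17+19 = 78
Hub→P1→P3→P5→P4→P2→Hub: 18+15+5+21+17+20 = 96
Hub→P1→P4→P2→P3→P5→Hub: 18+9+17+1+5+22 = 72
Hub→P1→P4→P2→P5→P3→Hub: 18+9+17+4+5+21 = 74
… (46 more)
Hub→P1→P4→P3→P2→P5→Hub: 18+9+16+1+4+22 = 70  ← best
The minimum is 70.
One optimal route: Hub → P1 → P4 → P3 → P2 → P5 → Hub (or its reverse).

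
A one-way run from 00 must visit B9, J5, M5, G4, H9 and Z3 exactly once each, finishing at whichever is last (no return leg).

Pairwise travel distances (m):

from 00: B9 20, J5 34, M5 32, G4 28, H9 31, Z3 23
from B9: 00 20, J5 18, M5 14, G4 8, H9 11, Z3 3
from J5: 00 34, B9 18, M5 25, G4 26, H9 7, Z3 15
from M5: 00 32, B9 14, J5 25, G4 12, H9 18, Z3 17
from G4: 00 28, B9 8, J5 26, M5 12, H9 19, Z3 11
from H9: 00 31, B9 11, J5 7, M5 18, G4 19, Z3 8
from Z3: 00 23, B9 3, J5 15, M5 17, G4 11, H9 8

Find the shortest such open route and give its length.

There are 6! = 720 possible orderings.
00 → B9 → J5 → M5 → G4 → H9 → Z3: 20+18+25+12+19+8 = 102
00 → B9 → J5 → M5 → G4 → Z3 → H9: 20+18+25+12+11+8 = 94
00 → B9 → J5 → M5 → H9 → G4 → Z3: 20+18+25+18+19+11 = 111
00 → B9 → J5 → M5 → H9 → Z3 → G4: 20+18+25+18+8+11 = 100
00 → B9 → J5 → M5 → Z3 → G4 → H9: 20+18+25+17+11+19 = 110
00 → B9 → J5 → M5 → Z3 → H9 → G4: 20+18+25+17+8+19 = 107
00 → B9 → J5 → G4 → M5 → H9 → Z3: 20+18+26+12+18+8 = 102
00 → B9 → J5 → G4 → M5 → Z3 → H9: 20+18+26+12+17+8 = 101
… (712 more)
00 → M5 → G4 → B9 → Z3 → H9 → J5: 32+12+8+3+8+7 = 70  ← best
The minimum is 70.
One shortest path: 00 → M5 → G4 → B9 → Z3 → H9 → J5.

70 m — the minimum one-way total.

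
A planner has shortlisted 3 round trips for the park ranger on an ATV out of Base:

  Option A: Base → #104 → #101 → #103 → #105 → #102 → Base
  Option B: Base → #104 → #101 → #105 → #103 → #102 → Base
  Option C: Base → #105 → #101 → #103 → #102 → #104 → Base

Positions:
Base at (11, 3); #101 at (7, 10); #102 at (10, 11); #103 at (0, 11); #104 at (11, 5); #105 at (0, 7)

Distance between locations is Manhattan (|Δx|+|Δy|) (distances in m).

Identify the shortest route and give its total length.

Shortest is Option B, total 44 m.

Option A: 2 + 9 + 8 + 4 + 14 + 9 = 46
Option B: 2 + 9 + 10 + 4 + 10 + 9 = 44
Option C: 15 + 10 + 8 + 10 + 7 + 2 = 52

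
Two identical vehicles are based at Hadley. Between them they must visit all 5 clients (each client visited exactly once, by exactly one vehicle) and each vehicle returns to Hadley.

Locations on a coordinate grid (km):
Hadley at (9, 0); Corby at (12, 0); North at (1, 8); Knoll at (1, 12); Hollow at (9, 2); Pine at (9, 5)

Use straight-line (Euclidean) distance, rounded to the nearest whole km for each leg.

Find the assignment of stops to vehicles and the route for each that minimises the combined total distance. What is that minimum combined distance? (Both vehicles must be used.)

Minimum combined distance: 37 km.

There are 2^4 − 1 = 15 ways to divide the 5 stops into two non-empty groups. For each, the best each vehicle can do is its own shortest tour through its group:
  {Corby} + {North, Knoll, Hollow, Pine}: 6 + 31 = 37
  {North} + {Corby, Knoll, Hollow, Pine}: 22 + 35 = 57
  {Corby, North} + {Knoll, Hollow, Pine}: 28 + 30 = 58
  {Knoll} + {Corby, North, Hollow, Pine}: 28 + 30 = 58
  {Corby, Knoll} + {North, Hollow, Pine}: 33 + 25 = 58
  {North, Knoll} + {Corby, Hollow, Pine}: 29 + 14 = 43
  … (15 splits in total)
Best: vehicle 1 Hadley → Corby → Hadley = 6; vehicle 2 Hadley → North → Knoll → Pine → Hollow → Hadley = 31; combined 37.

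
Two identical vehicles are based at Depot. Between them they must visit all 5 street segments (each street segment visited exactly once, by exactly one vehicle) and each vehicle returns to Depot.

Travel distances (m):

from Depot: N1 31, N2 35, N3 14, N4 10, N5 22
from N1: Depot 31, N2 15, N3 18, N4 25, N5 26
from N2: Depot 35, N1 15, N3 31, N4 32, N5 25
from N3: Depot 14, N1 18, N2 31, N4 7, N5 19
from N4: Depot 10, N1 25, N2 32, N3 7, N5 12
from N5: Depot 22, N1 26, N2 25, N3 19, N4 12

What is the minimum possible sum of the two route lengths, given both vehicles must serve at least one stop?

114 m — the smallest possible combined total.

Try each way of splitting the stops between the two vehicles (each non-empty) and, for each split, find the best tour for each vehicle:
  {N1} + {N2, N3, N4, N5}: 62 + 92 = 154
  {N2} + {N1, N3, N4, N5}: 70 + 80 = 150
  {N1, N2} + {N3, N4, N5}: 81 + 55 = 136
  {N3} + {N1, N2, N4, N5}: 28 + 93 = 121
  {N1, N3} + {N2, N4, N5}: 63 + 82 = 145
  {N2, N3} + {N1, N4, N5}: 80 + 79 = 159
  … (15 splits in total)
  {N4} + {N1, N2, N3, N5}: 20 + 94 = 114  ← best
Best: vehicle 1 Depot → N4 → Depot = 20; vehicle 2 Depot → N3 → N1 → N2 → N5 → Depot = 94; combined 114.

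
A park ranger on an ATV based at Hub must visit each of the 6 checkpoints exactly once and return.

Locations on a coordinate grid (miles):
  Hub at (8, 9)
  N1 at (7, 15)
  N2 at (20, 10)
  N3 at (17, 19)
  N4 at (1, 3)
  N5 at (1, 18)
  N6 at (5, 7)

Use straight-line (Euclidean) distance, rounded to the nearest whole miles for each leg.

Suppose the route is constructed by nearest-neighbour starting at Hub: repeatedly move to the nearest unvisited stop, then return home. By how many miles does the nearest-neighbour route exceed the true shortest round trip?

Hub: N6=4, N1=6, N4=9, N5=11, N2=12, N3=13 ⇒ N6
N6: N4=6, N1=8, N5=12, N2=15, N3=17 ⇒ N4
N4: N1=13, N5=15, N2=20, N3=23 ⇒ N1
N1: N5=7, N3=11, N2=14 ⇒ N5
N5: N3=16, N2=21 ⇒ N3
N3: N2=9 ⇒ N2
NN route Hub → N6 → N4 → N1 → N5 → N3 → N2 → Hub costs 67.
Optimal: Hub → N2 → N3 → N1 → N5 → N4 → N6 → Hub costs 64 (by enumerating all 360 distinct tours).
Excess = 67 − 64 = 3.

The nearest-neighbour route is 3 miles longer than optimal.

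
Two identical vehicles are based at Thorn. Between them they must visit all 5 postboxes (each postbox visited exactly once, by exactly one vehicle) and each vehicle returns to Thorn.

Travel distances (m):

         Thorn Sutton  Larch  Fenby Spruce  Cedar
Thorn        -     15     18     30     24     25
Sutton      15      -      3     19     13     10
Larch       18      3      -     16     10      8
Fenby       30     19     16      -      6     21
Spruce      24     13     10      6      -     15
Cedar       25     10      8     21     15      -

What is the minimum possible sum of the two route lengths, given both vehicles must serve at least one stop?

107 m — the smallest possible combined total.

Try each way of splitting the stops between the two vehicles (each non-empty) and, for each split, find the best tour for each vehicle:
  {Sutton} + {Larch, Fenby, Spruce, Cedar}: 30 + 77 = 107
  {Larch} + {Sutton, Fenby, Spruce, Cedar}: 36 + 76 = 112
  {Sutton, Larch} + {Fenby, Spruce, Cedar}: 36 + 76 = 112
  {Fenby} + {Sutton, Larch, Spruce, Cedar}: 60 + 65 = 125
  {Sutton, Fenby} + {Larch, Spruce, Cedar}: 64 + 65 = 129
  {Larch, Fenby} + {Sutton, Spruce, Cedar}: 64 + 64 = 128
  … (15 splits in total)
Best: vehicle 1 Thorn → Sutton → Thorn = 30; vehicle 2 Thorn → Larch → Cedar → Fenby → Spruce → Thorn = 77; combined 107.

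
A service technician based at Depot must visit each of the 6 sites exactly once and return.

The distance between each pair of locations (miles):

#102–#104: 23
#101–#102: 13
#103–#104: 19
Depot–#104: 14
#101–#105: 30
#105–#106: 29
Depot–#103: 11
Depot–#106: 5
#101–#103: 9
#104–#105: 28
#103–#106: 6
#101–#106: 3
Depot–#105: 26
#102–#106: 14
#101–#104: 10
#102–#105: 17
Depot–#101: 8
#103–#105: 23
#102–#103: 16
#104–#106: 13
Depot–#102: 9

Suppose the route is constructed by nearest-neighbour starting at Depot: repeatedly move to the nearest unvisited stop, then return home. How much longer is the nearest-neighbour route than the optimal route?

From Depot: #106=5, #101=8, #102=9, #103=11, #104=14, #105=26 → choose #106 (5).
From #106: #101=3, #103=6, #104=13, #102=14, #105=29 → choose #101 (3).
From #101: #103=9, #104=10, #102=13, #105=30 → choose #103 (9).
From #103: #102=16, #104=19, #105=23 → choose #102 (16).
From #102: #105=17, #104=23 → choose #105 (17).
From #105: #104=28 → choose #104 (28).
NN route Depot → #106 → #101 → #103 → #102 → #105 → #104 → Depot costs 92.
Optimal: Depot → #102 → #105 → #103 → #106 → #101 → #104 → Depot costs 82 (by enumerating all 360 distinct tours).
Excess = 92 − 82 = 10.

The nearest-neighbour route is 10 miles longer than optimal.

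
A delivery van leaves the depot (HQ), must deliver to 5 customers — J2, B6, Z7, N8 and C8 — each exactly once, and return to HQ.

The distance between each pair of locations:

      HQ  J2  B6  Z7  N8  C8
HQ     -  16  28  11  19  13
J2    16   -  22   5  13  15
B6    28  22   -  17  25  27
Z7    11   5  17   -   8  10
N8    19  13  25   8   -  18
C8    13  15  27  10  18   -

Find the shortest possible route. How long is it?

94 — the shortest possible round trip.

There are 60 distinct closed tours to check (reversals are equivalent).
HQ → J2 → B6 → Z7 → N8 → C8 → HQ: 16+22+17+8+18+13 = 94
HQ → J2 → B6 → Z7 → C8 → N8 → HQ: 16+22+17+10+18+19 = 102
HQ → J2 → B6 → N8 → Z7 → C8 → HQ: 16+22+25+8+10+13 = 94
HQ → J2 → B6 → N8 → C8 → Z7 → HQ: 16+22+25+18+10+11 = 102
HQ → J2 → B6 → C8 → Z7 → N8 → HQ: 16+22+27+10+8+19 = 102
HQ → J2 → B6 → C8 → N8 → Z7 → HQ: 16+22+27+18+8+11 = 102
HQ → J2 → Z7 → B6 → N8 → C8 → HQ: 16+5+17+25+18+13 = 94
HQ → J2 → Z7 → B6 → C8 → N8 → HQ: 16+5+17+27+18+19 = 102
HQ → J2 → Z7 → N8 → B6 → C8 → HQ: 16+5+8+25+27+13 = 94
HQ → J2 → Z7 → N8 → C8 → B6 → HQ: 16+5+8+18+27+28 = 102
HQ → J2 → Z7 → C8 → B6 → N8 → HQ: 16+5+10+27+25+19 = 102
HQ → J2 → Z7 → C8 → N8 → B6 → HQ: 16+5+10+18+25+28 = 102
HQ → J2 → N8 → B6 → Z7 → C8 → HQ: 16+13+25+17+10+13 = 94
HQ → J2 → N8 → B6 → C8 → Z7 → HQ: 16+13+25+27+10+11 = 102
… (46 more)
The minimum is 94.
One optimal route: HQ → J2 → B6 → Z7 → N8 → C8 → HQ (or its reverse).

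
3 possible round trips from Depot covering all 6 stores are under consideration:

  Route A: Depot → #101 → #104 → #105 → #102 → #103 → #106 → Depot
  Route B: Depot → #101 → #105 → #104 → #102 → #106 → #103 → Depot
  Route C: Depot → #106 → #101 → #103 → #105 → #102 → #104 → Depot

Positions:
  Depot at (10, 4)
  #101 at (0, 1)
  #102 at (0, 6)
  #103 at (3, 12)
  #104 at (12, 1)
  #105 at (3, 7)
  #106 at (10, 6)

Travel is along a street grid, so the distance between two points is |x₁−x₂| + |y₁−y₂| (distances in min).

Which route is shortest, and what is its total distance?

Shortest is Route C, total 62 min.

Route A: 13 + 12 + 15 + 4 + 9 + 13 + 2 = 68
Route B: 13 + 9 + 15 + 17 + 10 + 13 + 15 = 92
Route C: 2 + 15 + 14 + 5 + 4 + 17 + 5 = 62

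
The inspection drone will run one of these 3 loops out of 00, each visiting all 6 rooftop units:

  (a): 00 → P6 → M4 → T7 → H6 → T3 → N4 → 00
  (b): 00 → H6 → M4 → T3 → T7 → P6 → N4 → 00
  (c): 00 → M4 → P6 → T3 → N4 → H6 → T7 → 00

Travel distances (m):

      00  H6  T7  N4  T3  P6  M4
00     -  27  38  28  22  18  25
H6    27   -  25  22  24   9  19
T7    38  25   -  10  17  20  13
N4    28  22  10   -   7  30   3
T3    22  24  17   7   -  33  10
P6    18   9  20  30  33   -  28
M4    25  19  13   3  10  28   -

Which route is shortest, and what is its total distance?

Shortest is (a), total 143 m.

(a): 18 + 28 + 13 + 25 + 24 + 7 + 28 = 143
(b): 27 + 19 + 10 + 17 + 20 + 30 + 28 = 151
(c): 25 + 28 + 33 + 7 + 22 + 25 + 38 = 178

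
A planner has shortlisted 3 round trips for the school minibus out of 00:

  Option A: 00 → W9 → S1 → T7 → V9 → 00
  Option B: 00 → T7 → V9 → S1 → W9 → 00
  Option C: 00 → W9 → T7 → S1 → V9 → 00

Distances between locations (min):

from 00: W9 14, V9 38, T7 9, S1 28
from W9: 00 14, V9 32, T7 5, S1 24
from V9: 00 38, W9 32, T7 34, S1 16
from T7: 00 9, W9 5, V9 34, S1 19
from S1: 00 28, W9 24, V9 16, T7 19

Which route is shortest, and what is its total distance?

Option A: 14 + 24 + 19 + 34 + 38 = 129
Option B: 9 + 34 + 16 + 24 + 14 = 97
Option C: 14 + 5 + 19 + 16 + 38 = 92

92 min — Option C is the shortest.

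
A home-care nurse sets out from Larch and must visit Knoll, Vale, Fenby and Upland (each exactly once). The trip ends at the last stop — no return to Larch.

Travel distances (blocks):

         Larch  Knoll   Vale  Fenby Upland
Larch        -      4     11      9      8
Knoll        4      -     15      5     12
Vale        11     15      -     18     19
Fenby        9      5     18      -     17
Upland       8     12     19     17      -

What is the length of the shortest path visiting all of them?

43 blocks — the minimum one-way total.

There are 4! = 24 possible orderings.
Larch→Knoll→Vale→Fenby→Upland: 4+15+18+17 = 54
Larch→Knoll→Vale→Upland→Fenby: 4+15+19+17 = 55
Larch→Knoll→Fenby→Vale→Upland: 4+5+18+19 = 46
Larch→Knoll→Fenby→Upland→Vale: 4+5+17+19 = 45
Larch→Knoll→Upland→Vale→Fenby: 4+12+19+18 = 53
Larch→Knoll→Upland→Fenby→Vale: 4+12+17+18 = 51
Larch→Vale→Knoll→Fenby→Upland: 11+15+5+17 = 48
Larch→Vale→Knoll→Upland→Fenby: 11+15+12+17 = 55
Larch→Vale→Fenby→Knoll→Upland: 11+18+5+12 = 46
Larch→Vale→Fenby→Upland→Knoll: 11+18+17+12 = 58
Larch→Vale→Upland→Knoll→Fenby: 11+19+12+5 = 47
Larch→Vale→Upland→Fenby→Knoll: 11+19+17+5 = 52
Larch→Fenby→Knoll→Vale→Upland: 9+5+15+19 = 48
Larch→Fenby→Knoll→Upland→Vale: 9+5+12+19 = 45
… (10 more)
Larch→Upland→Knoll→Fenby→Vale: 8+12+5+18 = 43  ← best
The minimum is 43.
One shortest path: Larch → Upland → Knoll → Fenby → Vale.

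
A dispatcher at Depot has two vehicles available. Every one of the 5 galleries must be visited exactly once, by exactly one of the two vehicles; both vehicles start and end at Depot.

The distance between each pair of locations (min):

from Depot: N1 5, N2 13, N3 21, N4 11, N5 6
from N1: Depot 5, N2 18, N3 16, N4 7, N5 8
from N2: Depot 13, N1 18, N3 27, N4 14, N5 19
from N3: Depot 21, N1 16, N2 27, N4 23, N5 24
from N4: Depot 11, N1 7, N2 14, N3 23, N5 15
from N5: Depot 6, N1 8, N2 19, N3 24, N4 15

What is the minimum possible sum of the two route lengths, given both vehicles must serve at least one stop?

83 min — the smallest possible combined total.

There are 2^4 − 1 = 15 ways to divide the 5 stops into two non-empty groups. For each, the best each vehicle can do is its own shortest tour through its group:
  {N1} + {N2, N3, N4, N5}: 10 + 80 = 90
  {N2} + {N1, N3, N4, N5}: 26 + 64 = 90
  {N1, N2} + {N3, N4, N5}: 36 + 64 = 100
  {N3} + {N1, N2, N4, N5}: 42 + 48 = 90
  {N1, N3} + {N2, N4, N5}: 42 + 48 = 90
  {N2, N3} + {N1, N4, N5}: 61 + 32 = 93
  … (15 splits in total)
  {N1, N2, N3, N4} + {N5}: 71 + 12 = 83  ← best
Best: vehicle 1 Depot → N1 → N3 → N4 → N2 → Depot = 71; vehicle 2 Depot → N5 → Depot = 12; combined 83.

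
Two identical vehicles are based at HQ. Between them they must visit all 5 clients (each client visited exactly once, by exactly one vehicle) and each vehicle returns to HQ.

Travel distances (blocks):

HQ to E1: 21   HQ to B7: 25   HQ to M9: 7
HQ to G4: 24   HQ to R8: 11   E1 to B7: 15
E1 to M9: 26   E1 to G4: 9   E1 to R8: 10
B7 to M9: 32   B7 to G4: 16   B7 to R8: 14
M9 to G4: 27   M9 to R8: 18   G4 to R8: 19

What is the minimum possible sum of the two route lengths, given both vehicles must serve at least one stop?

Minimum combined distance: 85 blocks.

Check every non-empty split of the stops between the two vehicles; for each half take its own optimal tour:
  {E1} + {B7, M9, G4, R8}: 42 + 75 = 117
  {B7} + {E1, M9, G4, R8}: 50 + 64 = 114
  {E1, B7} + {M9, G4, R8}: 61 + 64 = 125
  {M9} + {E1, B7, G4, R8}: 14 + 71 = 85
  {E1, M9} + {B7, G4, R8}: 54 + 65 = 119
  {B7, M9} + {E1, G4, R8}: 64 + 54 = 118
  … (15 splits in total)
Best: vehicle 1 HQ → M9 → HQ = 14; vehicle 2 HQ → E1 → G4 → B7 → R8 → HQ = 71; combined 85.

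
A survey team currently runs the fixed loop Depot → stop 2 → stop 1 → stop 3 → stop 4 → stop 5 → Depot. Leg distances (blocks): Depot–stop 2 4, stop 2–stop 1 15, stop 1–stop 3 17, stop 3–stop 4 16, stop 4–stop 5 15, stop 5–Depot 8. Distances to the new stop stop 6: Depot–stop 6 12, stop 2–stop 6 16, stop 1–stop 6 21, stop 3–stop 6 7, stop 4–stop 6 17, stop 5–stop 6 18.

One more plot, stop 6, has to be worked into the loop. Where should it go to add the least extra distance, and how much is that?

Adding 8 blocks by placing stop 6 on the stop 3–stop 4 leg.

Insertion cost between consecutive stops i–j is d(i,stop 6) + d(stop 6,j) − d(i,j):
  between Depot and stop 2: 12 + 16 − 4 = 24
  between stop 2 and stop 1: 16 + 21 − 15 = 22
  between stop 1 and stop 3: 21 + 7 − 17 = 11
  between stop 3 and stop 4: 7 + 17 − 16 = 8
  between stop 4 and stop 5: 17 + 18 − 15 = 20
  between stop 5 and Depot: 18 + 12 − 8 = 22
Cheapest insertion is between stop 3 and stop 4, adding 8.
New total = 75 + 8 = 83.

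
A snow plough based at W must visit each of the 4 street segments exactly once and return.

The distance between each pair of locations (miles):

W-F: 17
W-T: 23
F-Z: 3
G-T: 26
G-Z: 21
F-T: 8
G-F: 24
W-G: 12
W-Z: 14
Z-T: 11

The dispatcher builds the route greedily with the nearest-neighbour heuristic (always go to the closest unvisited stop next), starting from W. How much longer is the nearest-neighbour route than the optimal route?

4 miles longer than the optimal tour.

From W: G=12, Z=14, F=17, T=23 → choose G (12).
From G: Z=21, F=24, T=26 → choose Z (21).
From Z: F=3, T=11 → choose F (3).
From F: T=8 → choose T (8).
NN route W → G → Z → F → T → W costs 67.
Optimal: W → G → T → F → Z → W costs 63 (by enumerating all 12 distinct tours).
Excess = 67 − 63 = 4.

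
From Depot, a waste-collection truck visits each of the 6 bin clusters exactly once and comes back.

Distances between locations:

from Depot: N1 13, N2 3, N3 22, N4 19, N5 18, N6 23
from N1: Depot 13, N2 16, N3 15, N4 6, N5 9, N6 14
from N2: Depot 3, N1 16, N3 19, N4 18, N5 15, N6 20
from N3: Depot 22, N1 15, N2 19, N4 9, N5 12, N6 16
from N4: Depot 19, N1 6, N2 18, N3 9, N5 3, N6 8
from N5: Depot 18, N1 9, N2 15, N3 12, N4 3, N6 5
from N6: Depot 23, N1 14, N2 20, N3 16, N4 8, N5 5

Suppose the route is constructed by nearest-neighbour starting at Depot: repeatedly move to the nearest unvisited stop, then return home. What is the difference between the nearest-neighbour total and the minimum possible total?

Depot: N2=3, N1=13, N5=18, N4=19, N3=22, N6=23 ⇒ N2
N2: N5=15, N1=16, N4=18, N3=19, N6=20 ⇒ N5
N5: N4=3, N6=5, N1=9, N3=12 ⇒ N4
N4: N1=6, N6=8, N3=9 ⇒ N1
N1: N6=14, N3=15 ⇒ N6
N6: N3=16 ⇒ N3
NN route Depot → N2 → N5 → N4 → N1 → N6 → N3 → Depot costs 79.
Optimal: Depot → N1 → N4 → N5 → N6 → N3 → N2 → Depot costs 65 (by enumerating all 360 distinct tours).
Excess = 79 − 65 = 14.

The nearest-neighbour route is 14 longer than optimal.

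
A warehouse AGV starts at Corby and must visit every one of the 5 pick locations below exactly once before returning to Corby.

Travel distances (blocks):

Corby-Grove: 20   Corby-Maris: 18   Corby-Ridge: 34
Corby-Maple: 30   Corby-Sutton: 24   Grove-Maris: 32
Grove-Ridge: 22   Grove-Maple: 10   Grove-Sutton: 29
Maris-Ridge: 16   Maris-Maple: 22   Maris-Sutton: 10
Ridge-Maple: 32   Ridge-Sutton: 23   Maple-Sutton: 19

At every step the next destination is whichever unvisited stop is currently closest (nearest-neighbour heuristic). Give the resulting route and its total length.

113 blocks along Corby → Maris → Sutton → Maple → Grove → Ridge → Corby.

At Corby the remaining stops are Maris 18, Grove 20, Sutton 24, Maple 30, Ridge 34; go to Maris.
At Maris the remaining stops are Sutton 10, Ridge 16, Maple 22, Grove 32; go to Sutton.
At Sutton the remaining stops are Maple 19, Ridge 23, Grove 29; go to Maple.
At Maple the remaining stops are Grove 10, Ridge 32; go to Grove.
At Grove the remaining stops are Ridge 22; go to Ridge.
Return Ridge→Corby: 34.
Total = 18 + 10 + 19 + 10 + 22 + 34 = 113.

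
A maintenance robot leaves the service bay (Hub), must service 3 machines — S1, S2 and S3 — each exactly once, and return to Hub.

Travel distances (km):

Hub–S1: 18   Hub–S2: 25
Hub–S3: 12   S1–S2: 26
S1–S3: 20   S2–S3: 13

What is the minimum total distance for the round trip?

Hub→S1→S2→S3→Hub: 18+26+13+12 = 69
Hub→S1→S3→S2→Hub: 18+20+13+25 = 76
Hub→S2→S1→S3→Hub: 25+26+20+12 = 83
The minimum is 69.
One optimal route: Hub → S1 → S2 → S3 → Hub (or its reverse).

Shortest round trip = 69 km.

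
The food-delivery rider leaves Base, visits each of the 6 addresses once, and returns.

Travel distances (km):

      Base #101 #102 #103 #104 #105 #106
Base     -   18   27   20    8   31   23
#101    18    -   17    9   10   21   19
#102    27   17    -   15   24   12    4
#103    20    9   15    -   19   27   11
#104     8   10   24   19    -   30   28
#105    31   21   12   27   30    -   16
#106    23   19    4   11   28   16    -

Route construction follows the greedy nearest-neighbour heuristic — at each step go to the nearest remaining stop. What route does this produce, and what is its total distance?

Base → [#104:8 / #101:18 / #103:20 / #106:23 / #102:27 / #105:31] → #104 (8)
#104 → [#101:10 / #103:19 / #102:24 / #106:28 / #105:30] → #101 (10)
#101 → [#103:9 / #102:17 / #106:19 / #105:21] → #103 (9)
#103 → [#106:11 / #102:15 / #105:27] → #106 (11)
#106 → [#102:4 / #105:16] → #102 (4)
#102 → [#105:12] → #105 (12)
Return #105→Base: 31.
Total = 8 + 10 + 9 + 11 + 4 + 12 + 31 = 85.

Total distance 85 km via the nearest-neighbour route Base → #104 → #101 → #103 → #106 → #102 → #105 → Base.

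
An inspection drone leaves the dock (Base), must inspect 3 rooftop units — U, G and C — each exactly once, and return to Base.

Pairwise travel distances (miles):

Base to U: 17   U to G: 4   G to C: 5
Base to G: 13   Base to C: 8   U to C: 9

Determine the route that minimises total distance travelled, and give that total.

With 3 stops there are 3!/2 = 3 distinct round trips (a route and its reverse cost the same).
Base - U - G - C - Base: 17+4+5+8 = 34
Base - U - C - G - Base: 17+9+5+13 = 44
Base - G - U - C - Base: 13+4+9+8 = 34
The minimum is 34.
One optimal route: Base → U → G → C → Base (or its reverse).

Minimum total distance: 34 miles.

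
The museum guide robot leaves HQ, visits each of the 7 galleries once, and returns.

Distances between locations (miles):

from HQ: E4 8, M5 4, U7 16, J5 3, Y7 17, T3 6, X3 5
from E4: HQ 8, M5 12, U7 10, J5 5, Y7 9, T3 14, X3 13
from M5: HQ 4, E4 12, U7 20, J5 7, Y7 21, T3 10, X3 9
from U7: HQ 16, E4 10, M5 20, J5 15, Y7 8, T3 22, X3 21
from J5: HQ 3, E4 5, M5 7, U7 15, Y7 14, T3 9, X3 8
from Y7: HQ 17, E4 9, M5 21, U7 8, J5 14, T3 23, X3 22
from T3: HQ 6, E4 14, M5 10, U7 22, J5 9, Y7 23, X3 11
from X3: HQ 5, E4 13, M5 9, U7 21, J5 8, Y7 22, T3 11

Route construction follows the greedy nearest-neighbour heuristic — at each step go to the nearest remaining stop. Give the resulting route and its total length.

From HQ: distances to unvisited — J5=3, M5=4, X3=5, T3=6, E4=8, U7=16, Y7=17. Nearest is J5 (3).
From J5: distances to unvisited — E4=5, M5=7, X3=8, T3=9, Y7=14, U7=15. Nearest is E4 (5).
From E4: distances to unvisited — Y7=9, U7=10, M5=12, X3=13, T3=14. Nearest is Y7 (9).
From Y7: distances to unvisited — U7=8, M5=21, X3=22, T3=23. Nearest is U7 (8).
From U7: distances to unvisited — M5=20, X3=21, T3=22. Nearest is M5 (20).
From M5: distances to unvisited — X3=9, T3=10. Nearest is X3 (9).
From X3: distances to unvisited — T3=11. Nearest is T3 (11).
Return T3→HQ: 6.
Total = 3 + 5 + 9 + 8 + 20 + 9 + 11 + 6 = 71.

71 miles along HQ → J5 → E4 → Y7 → U7 → M5 → X3 → T3 → HQ.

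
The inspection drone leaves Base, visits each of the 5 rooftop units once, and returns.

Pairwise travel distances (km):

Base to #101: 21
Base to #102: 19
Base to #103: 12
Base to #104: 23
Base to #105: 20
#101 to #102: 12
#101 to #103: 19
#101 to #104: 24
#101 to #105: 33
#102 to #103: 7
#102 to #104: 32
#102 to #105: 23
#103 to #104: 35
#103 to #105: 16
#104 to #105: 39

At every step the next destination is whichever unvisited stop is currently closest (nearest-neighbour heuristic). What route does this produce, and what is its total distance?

At Base the remaining stops are #103 12, #102 19, #105 20, #101 21, #104 23; go to #103.
At #103 the remaining stops are #102 7, #105 16, #101 19, #104 35; go to #102.
At #102 the remaining stops are #101 12, #105 23, #104 32; go to #101.
At #101 the remaining stops are #104 24, #105 33; go to #104.
At #104 the remaining stops are #105 39; go to #105.
Return #105→Base: 20.
Total = 12 + 7 + 12 + 24 + 39 + 20 = 114.

114 km along Base → #103 → #102 → #101 → #104 → #105 → Base.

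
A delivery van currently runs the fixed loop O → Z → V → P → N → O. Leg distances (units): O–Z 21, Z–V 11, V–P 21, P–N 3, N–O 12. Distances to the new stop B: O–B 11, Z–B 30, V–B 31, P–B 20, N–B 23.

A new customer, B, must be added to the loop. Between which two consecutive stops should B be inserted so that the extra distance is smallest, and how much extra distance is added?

Insertion cost between consecutive stops i–j is d(i,B) + d(B,j) − d(i,j):
  between O and Z: 11 + 30 − 21 = 20
  between Z and V: 30 + 31 − 11 = 50
  between V and P: 31 + 20 − 21 = 30
  between P and N: 20 + 23 − 3 = 40
  between N and O: 23 + 11 − 12 = 22
Cheapest insertion is between O and Z, adding 20.
New total = 68 + 20 = 88.

+20 — insert B between O and Z.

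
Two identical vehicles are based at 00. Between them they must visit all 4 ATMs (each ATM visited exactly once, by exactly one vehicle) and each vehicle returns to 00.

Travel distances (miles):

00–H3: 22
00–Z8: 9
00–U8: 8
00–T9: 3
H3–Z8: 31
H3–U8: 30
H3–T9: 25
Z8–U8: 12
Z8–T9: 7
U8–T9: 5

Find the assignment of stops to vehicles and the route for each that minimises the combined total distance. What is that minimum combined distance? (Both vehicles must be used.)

Minimum combined distance: 73 miles.

Check every non-empty split of the stops between the two vehicles; for each half take its own optimal tour:
  {H3} + {Z8, U8, T9}: 44 + 29 = 73
  {Z8} + {H3, U8, T9}: 18 + 60 = 78
  {H3, Z8} + {U8, T9}: 62 + 16 = 78
  {U8} + {H3, Z8, T9}: 16 + 63 = 79
  {H3, U8} + {Z8, T9}: 60 + 19 = 79
  {Z8, U8} + {H3, T9}: 29 + 50 = 79
  … (7 splits in total)
Best: vehicle 1 00 → H3 → 00 = 44; vehicle 2 00 → Z8 → U8 → T9 → 00 = 29; combined 73.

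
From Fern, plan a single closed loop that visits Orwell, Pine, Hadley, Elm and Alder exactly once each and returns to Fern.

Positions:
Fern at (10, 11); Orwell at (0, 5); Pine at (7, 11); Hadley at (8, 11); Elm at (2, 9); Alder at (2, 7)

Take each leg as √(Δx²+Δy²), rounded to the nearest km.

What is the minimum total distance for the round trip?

24 km — the shortest possible round trip.

There are 60 distinct closed tours to check (reversals are equivalent).
Fern → Orwell → Pine → Hadley → Elm → Alder → Fern: 12+9+1+6+2+9 = 39
Fern → Orwell → Pine → Hadley → Alder → Elm → Fern: 12+9+1+7+2+8 = 39
Fern → Orwell → Pine → Elm → Hadley → Alder → Fern: 12+9+5+6+7+9 = 48
Fern → Orwell → Pine → Elm → Alder → Hadley → Fern: 12+9+5+2+7+2 = 37
Fern → Orwell → Pine → Alder → Hadley → Elm → Fern: 12+9+6+7+6+8 = 48
Fern → Orwell → Pine → Alder → Elm → Hadley → Fern: 12+9+6+2+6+2 = 37
Fern → Orwell → Hadley → Pine → Elm → Alder → Fern: 12+10+1+5+2+9 = 39
Fern → Orwell → Hadley → Pine → Alder → Elm → Fern: 12+10+1+6+2+8 = 39
Fern → Orwell → Hadley → Elm → Pine → Alder → Fern: 12+10+6+5+6+9 = 48
Fern → Orwell → Hadley → Elm → Alder → Pine → Fern: 12+10+6+2+6+3 = 39
Fern → Orwell → Hadley → Alder → Pine → Elm → Fern: 12+10+7+6+5+8 = 48
Fern → Orwell → Hadley → Alder → Elm → Pine → Fern: 12+10+7+2+5+3 = 39
Fern → Orwell → Elm → Pine → Hadley → Alder → Fern: 12+4+5+1+7+9 = 38
Fern → Orwell → Elm → Pine → Alder → Hadley → Fern: 12+4+5+6+7+2 = 36
… (46 more)
Fern → Pine → Elm → Orwell → Alder → Hadley → Fern: 3+5+4+3+7+2 = 24  ← best
The minimum is 24.
One optimal route: Fern → Pine → Elm → Orwell → Alder → Hadley → Fern (or its reverse).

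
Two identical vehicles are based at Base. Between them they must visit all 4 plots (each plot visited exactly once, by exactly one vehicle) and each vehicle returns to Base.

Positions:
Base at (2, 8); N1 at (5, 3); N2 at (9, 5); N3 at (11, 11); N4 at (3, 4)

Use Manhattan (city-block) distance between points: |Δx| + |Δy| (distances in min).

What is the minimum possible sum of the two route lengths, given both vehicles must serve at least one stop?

Try each way of splitting the stops between the two vehicles (each non-empty) and, for each split, find the best tour for each vehicle:
  {N1} + {N2, N3, N4}: 16 + 32 = 48
  {N2} + {N1, N3, N4}: 20 + 34 = 54
  {N1, N2} + {N3, N4}: 24 + 32 = 56
  {N3} + {N1, N2, N4}: 24 + 24 = 48
  {N1, N3} + {N2, N4}: 34 + 22 = 56
  {N2, N3} + {N1, N4}: 30 + 16 = 46
  … (7 splits in total)
  {N1, N2, N3} + {N4}: 34 + 10 = 44  ← best
Best: vehicle 1 Base → N1 → N2 → N3 → Base = 34; vehicle 2 Base → N4 → Base = 10; combined 44.

Minimum combined distance: 44 min.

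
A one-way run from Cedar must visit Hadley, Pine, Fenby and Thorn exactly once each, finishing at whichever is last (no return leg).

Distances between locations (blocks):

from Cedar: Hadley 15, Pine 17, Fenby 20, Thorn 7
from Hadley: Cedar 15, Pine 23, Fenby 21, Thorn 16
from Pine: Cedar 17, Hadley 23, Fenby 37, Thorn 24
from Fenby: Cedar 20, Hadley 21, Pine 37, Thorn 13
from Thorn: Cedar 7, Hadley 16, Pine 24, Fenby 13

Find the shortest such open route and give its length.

There are 4! = 24 possible orderings.
Cedar - Hadley - Pine - Fenby - Thorn: 15+23+37+13 = 88
Cedar - Hadley - Pine - Thorn - Fenby: 15+23+24+13 = 75
Cedar - Hadley - Fenby - Pine - Thorn: 15+21+37+24 = 97
Cedar - Hadley - Fenby - Thorn - Pine: 15+21+13+24 = 73
Cedar - Hadley - Thorn - Pine - Fenby: 15+16+24+37 = 92
Cedar - Hadley - Thorn - Fenby - Pine: 15+16+13+37 = 81
Cedar - Pine - Hadley - Fenby - Thorn: 17+23+21+13 = 74
Cedar - Pine - Hadley - Thorn - Fenby: 17+23+16+13 = 69
Cedar - Pine - Fenby - Hadley - Thorn: 17+37+21+16 = 91
Cedar - Pine - Fenby - Thorn - Hadley: 17+37+13+16 = 83
Cedar - Pine - Thorn - Hadley - Fenby: 17+24+16+21 = 78
Cedar - Pine - Thorn - Fenby - Hadley: 17+24+13+21 = 75
Cedar - Fenby - Hadley - Pine - Thorn: 20+21+23+24 = 88
Cedar - Fenby - Hadley - Thorn - Pine: 20+21+16+24 = 81
… (10 more)
Cedar - Thorn - Fenby - Hadley - Pine: 7+13+21+23 = 64  ← best
The minimum is 64.
One shortest path: Cedar → Thorn → Fenby → Hadley → Pine.

64 blocks — the minimum one-way total.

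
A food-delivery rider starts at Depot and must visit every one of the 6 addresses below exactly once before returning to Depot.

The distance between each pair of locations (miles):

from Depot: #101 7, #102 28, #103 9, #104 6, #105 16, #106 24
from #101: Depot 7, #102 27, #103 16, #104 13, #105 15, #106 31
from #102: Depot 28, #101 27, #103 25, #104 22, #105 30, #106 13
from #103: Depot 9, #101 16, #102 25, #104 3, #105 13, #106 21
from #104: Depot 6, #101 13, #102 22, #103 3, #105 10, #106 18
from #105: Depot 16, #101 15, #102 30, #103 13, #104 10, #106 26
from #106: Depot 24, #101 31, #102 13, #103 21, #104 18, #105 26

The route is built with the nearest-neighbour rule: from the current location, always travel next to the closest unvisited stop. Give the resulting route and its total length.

Total distance 101 miles via the nearest-neighbour route Depot → #104 → #103 → #105 → #101 → #102 → #106 → Depot.

At Depot the remaining stops are #104 6, #101 7, #103 9, #105 16, #106 24, #102 28; go to #104.
At #104 the remaining stops are #103 3, #105 10, #101 13, #106 18, #102 22; go to #103.
At #103 the remaining stops are #105 13, #101 16, #106 21, #102 25; go to #105.
At #105 the remaining stops are #101 15, #106 26, #102 30; go to #101.
At #101 the remaining stops are #102 27, #106 31; go to #102.
At #102 the remaining stops are #106 13; go to #106.
Return #106→Depot: 24.
Total = 6 + 3 + 13 + 15 + 27 + 13 + 24 = 101.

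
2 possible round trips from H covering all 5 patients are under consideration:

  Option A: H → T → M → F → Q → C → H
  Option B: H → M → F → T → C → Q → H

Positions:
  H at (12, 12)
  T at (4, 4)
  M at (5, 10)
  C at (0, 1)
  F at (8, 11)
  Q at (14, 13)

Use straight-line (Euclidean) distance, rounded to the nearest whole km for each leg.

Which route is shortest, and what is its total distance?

Option A: 11 + 6 + 3 + 6 + 18 + 16 = 60
Option B: 7 + 3 + 8 + 5 + 18 + 2 = 43

Shortest is Option B, total 43 km.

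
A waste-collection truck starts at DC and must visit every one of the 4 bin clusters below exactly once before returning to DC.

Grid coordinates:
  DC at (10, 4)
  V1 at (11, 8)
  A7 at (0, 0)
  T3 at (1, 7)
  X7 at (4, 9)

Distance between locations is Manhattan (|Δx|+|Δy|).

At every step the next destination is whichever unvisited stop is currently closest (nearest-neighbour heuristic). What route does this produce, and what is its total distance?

From DC: distances to unvisited — V1=5, X7=11, T3=12, A7=14. Nearest is V1 (5).
From V1: distances to unvisited — X7=8, T3=11, A7=19. Nearest is X7 (8).
From X7: distances to unvisited — T3=5, A7=13. Nearest is T3 (5).
From T3: distances to unvisited — A7=8. Nearest is A7 (8).
Return A7→DC: 14.
Total = 5 + 8 + 5 + 8 + 14 = 40.

Nearest-neighbour total = 40; route DC → V1 → X7 → T3 → A7 → DC.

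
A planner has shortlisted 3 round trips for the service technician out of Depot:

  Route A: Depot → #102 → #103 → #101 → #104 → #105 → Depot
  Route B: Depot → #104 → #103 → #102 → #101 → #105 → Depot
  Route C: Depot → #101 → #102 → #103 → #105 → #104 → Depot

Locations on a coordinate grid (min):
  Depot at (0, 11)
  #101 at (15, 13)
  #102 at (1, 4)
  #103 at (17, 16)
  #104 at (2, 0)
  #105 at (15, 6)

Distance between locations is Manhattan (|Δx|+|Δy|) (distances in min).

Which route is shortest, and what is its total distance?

Shortest is Route A, total 106 min.

Route A: 8 + 28 + 5 + 26 + 19 + 20 = 106
Route B: 13 + 31 + 28 + 23 + 7 + 20 = 122
Route C: 17 + 23 + 28 + 12 + 19 + 13 = 112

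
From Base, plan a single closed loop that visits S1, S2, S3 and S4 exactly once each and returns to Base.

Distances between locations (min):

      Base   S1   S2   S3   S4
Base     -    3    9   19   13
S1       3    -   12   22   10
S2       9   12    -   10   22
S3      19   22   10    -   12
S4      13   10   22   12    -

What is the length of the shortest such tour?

There are 12 distinct closed tours to check (reversals are equivalent).
Base→S1→S2→S3→S4→Base: 3+12+10+12+13 = 50
Base→S1→S2→S4→S3→Base: 3+12+22+12+19 = 68
Base→S1→S3→S2→S4→Base: 3+22+10+22+13 = 70
Base→S1→S3→S4→S2→Base: 3+22+12+22+9 = 68
Base→S1→S4→S2→S3→Base: 3+10+22+10+19 = 64
Base→S1→S4→S3→S2→Base: 3+10+12+10+9 = 44
Base→S2→S1→S3→S4→Base: 9+12+22+12+13 = 68
Base→S2→S1→S4→S3→Base: 9+12+10+12+19 = 62
Base→S2→S3→S1→S4→Base: 9+10+22+10+13 = 64
Base→S2→S4→S1→S3→Base: 9+22+10+22+19 = 82
Base→S3→S1→S2→S4→Base: 19+22+12+22+13 = 88
Base→S3→S2→S1→S4→Base: 19+10+12+10+13 = 64
The minimum is 44.
One optimal route: Base → S1 → S4 → S3 → S2 → Base (or its reverse).

44 min — the shortest possible round trip.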